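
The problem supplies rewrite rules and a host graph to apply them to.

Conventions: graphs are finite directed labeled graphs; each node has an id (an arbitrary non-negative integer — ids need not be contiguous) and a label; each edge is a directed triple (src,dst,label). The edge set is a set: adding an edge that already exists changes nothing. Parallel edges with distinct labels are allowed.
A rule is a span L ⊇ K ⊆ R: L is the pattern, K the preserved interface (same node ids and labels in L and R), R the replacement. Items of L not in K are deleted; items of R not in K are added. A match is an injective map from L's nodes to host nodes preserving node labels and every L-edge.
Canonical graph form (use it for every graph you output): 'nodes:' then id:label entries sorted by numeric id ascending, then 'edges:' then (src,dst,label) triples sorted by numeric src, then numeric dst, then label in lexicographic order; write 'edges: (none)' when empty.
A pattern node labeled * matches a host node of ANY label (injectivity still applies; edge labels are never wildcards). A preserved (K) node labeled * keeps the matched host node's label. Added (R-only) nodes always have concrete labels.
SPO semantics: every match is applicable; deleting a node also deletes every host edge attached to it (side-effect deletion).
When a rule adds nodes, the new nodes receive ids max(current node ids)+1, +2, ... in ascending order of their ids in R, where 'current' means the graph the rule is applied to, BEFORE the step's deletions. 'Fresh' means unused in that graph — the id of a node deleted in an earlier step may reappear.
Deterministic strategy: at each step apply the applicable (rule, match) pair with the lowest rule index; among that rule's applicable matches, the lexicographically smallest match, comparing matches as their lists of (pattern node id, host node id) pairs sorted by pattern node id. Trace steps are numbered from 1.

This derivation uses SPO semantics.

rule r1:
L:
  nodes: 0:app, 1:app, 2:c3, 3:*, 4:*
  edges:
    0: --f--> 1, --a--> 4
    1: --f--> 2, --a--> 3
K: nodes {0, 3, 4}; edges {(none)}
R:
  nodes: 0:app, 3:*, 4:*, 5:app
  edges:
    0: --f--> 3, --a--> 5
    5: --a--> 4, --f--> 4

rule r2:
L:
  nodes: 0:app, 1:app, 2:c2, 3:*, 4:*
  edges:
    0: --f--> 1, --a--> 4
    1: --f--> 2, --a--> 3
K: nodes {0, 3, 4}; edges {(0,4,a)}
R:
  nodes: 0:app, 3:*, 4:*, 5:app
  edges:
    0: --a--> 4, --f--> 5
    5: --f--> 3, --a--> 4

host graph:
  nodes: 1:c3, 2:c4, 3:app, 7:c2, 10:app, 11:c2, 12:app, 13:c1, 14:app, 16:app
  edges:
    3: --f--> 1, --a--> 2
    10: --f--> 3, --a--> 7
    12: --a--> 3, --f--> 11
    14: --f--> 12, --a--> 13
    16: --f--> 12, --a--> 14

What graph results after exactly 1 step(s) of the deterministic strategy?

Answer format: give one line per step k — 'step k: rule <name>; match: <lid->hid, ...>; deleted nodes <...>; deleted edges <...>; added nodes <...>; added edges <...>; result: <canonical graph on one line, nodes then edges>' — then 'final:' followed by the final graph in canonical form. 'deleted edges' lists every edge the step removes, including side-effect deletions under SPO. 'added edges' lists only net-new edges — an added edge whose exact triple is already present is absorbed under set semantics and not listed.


step 1: rule r1; match: 0->10, 1->3, 2->1, 3->2, 4->7; deleted nodes 1, 3; deleted edges (3,1,f); (3,2,a); (10,3,f); (10,7,a); (12,3,a); added nodes 17; added edges (10,2,f); (10,17,a); (17,7,a); (17,7,f); result: nodes: 2:c4, 7:c2, 10:app, 11:c2, 12:app, 13:c1, 14:app, 16:app, 17:app edges: (10,2,f); (10,17,a); (12,11,f); (14,12,f); (14,13,a); (16,12,f); (16,14,a); (17,7,a); (17,7,f)
final:
nodes: 2:c4, 7:c2, 10:app, 11:c2, 12:app, 13:c1, 14:app, 16:app, 17:app
edges: (10,2,f); (10,17,a); (12,11,f); (14,12,f); (14,13,a); (16,12,f); (16,14,a); (17,7,a); (17,7,f)


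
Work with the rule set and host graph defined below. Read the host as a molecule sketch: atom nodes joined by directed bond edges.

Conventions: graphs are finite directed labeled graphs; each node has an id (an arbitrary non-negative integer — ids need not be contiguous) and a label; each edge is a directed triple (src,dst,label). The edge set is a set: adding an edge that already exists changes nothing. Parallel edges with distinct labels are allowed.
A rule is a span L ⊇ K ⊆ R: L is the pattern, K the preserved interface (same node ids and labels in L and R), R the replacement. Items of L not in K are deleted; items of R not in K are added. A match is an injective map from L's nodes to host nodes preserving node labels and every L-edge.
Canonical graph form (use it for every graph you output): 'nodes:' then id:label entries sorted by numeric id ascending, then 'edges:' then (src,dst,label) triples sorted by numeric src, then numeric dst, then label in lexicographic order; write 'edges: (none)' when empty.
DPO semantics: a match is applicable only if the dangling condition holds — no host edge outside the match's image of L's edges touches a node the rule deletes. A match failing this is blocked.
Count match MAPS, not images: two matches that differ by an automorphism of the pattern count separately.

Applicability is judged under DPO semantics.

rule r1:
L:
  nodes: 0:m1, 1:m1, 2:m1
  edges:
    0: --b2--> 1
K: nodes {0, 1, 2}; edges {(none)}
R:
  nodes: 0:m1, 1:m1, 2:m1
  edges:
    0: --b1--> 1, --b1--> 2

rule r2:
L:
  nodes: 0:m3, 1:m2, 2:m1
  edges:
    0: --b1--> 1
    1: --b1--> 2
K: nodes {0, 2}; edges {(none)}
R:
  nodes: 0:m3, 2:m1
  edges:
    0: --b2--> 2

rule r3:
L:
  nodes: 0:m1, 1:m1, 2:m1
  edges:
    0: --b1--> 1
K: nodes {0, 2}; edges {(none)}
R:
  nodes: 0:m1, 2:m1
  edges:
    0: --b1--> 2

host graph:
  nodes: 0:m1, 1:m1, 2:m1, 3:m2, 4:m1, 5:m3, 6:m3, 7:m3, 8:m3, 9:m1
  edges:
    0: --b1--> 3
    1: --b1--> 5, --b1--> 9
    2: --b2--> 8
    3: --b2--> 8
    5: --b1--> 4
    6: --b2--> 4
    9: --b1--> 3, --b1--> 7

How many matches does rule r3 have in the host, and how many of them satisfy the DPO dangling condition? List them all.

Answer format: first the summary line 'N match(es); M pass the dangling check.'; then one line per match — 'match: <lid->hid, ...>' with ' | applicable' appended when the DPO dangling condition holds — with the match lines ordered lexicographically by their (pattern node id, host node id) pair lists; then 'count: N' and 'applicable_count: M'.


3 match(es); 0 pass the dangling check.
match: 0->1, 1->9, 2->0
match: 0->1, 1->9, 2->2
match: 0->1, 1->9, 2->4
count: 3
applicable_count: 0


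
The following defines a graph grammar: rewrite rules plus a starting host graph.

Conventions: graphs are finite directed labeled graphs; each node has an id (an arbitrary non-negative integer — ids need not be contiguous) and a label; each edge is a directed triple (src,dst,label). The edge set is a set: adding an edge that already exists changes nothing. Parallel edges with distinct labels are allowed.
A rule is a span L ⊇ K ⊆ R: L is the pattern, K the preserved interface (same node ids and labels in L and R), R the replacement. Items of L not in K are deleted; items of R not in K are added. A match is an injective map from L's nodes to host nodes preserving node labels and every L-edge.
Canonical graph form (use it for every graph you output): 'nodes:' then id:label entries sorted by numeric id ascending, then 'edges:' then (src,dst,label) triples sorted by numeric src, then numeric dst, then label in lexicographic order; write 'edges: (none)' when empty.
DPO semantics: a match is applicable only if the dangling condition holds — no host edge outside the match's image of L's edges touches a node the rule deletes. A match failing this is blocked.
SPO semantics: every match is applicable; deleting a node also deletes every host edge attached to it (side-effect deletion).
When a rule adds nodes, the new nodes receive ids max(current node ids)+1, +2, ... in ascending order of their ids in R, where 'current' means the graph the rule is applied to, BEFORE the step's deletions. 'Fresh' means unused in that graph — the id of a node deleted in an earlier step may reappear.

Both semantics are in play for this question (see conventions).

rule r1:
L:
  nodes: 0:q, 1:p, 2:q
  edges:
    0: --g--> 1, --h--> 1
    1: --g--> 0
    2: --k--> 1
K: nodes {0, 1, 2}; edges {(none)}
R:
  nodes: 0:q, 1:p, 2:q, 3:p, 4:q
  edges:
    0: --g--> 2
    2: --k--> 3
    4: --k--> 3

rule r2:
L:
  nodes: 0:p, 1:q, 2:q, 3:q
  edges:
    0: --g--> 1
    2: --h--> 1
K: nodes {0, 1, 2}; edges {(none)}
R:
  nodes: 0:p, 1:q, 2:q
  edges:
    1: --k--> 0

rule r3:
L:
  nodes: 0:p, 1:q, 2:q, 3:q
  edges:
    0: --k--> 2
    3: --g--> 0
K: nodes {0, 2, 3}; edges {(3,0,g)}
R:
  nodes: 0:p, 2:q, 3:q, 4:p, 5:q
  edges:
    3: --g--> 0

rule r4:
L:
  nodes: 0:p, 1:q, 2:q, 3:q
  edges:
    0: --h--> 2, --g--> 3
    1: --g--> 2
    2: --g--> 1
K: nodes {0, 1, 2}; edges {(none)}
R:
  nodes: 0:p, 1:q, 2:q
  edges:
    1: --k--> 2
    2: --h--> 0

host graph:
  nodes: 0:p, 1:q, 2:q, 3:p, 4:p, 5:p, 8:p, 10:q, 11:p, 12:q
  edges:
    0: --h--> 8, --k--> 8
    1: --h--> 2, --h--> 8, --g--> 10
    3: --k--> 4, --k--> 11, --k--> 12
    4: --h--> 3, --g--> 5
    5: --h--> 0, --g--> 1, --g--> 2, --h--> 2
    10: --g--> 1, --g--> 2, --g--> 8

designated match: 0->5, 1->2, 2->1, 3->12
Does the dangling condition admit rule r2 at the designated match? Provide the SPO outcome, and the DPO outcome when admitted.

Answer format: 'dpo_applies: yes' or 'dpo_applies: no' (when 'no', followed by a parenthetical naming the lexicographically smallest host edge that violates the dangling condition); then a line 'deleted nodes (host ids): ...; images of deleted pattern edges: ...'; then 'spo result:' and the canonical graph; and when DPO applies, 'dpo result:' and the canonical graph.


dpo_applies: no
(the rule deletes node 12, which keeps host edge (3,12,k) outside the match image — the dangling condition fails, DPO blocks; SPO proceeds and side-deletes such edges)
deleted nodes (host ids): 12; images of deleted pattern edges: (1,2,h); (5,2,g)
spo result:
nodes: 0:p, 1:q, 2:q, 3:p, 4:p, 5:p, 8:p, 10:q, 11:p
edges: (0,8,h); (0,8,k); (1,8,h); (1,10,g); (2,5,k); (3,4,k); (3,11,k); (4,3,h); (4,5,g); (5,0,h); (5,1,g); (5,2,h); (10,1,g); (10,2,g); (10,8,g)


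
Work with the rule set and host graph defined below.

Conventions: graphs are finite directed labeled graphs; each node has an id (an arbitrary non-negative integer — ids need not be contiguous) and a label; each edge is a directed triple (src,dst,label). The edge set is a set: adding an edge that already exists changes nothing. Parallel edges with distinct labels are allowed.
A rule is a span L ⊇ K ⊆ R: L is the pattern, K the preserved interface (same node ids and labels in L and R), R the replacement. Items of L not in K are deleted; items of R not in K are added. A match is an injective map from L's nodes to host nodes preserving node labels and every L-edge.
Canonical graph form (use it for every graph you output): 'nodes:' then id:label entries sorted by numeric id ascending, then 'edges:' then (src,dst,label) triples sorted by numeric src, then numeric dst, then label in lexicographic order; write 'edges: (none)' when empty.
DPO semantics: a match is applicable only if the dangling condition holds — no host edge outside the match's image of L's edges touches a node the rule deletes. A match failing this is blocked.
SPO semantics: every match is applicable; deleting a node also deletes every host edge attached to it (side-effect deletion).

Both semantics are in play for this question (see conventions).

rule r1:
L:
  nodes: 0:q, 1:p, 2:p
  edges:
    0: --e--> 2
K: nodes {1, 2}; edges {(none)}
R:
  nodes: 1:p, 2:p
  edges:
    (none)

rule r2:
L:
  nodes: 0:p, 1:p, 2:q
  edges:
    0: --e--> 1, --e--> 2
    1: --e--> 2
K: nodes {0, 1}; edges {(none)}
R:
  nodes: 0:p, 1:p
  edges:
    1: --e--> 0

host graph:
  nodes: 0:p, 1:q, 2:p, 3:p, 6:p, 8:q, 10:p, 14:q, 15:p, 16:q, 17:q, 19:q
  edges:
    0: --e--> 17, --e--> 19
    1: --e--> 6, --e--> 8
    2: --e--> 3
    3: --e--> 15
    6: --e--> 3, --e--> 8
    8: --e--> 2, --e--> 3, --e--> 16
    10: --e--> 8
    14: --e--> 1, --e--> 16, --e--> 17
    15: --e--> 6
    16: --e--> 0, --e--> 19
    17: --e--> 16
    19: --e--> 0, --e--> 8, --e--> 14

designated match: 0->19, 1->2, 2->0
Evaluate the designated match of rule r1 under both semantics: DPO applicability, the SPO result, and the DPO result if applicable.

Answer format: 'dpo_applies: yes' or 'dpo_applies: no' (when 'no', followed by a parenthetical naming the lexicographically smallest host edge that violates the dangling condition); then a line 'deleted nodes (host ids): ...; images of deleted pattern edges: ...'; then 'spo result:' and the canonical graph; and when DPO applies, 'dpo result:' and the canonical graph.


dpo_applies: no
(the rule deletes node 19, which keeps host edge (0,19,e) outside the match image — the dangling condition fails, DPO blocks; SPO proceeds and side-deletes such edges)
deleted nodes (host ids): 19; images of deleted pattern edges: (19,0,e)
spo result:
nodes: 0:p, 1:q, 2:p, 3:p, 6:p, 8:q, 10:p, 14:q, 15:p, 16:q, 17:q
edges: (0,17,e); (1,6,e); (1,8,e); (2,3,e); (3,15,e); (6,3,e); (6,8,e); (8,2,e); (8,3,e); (8,16,e); (10,8,e); (14,1,e); (14,16,e); (14,17,e); (15,6,e); (16,0,e); (17,16,e)


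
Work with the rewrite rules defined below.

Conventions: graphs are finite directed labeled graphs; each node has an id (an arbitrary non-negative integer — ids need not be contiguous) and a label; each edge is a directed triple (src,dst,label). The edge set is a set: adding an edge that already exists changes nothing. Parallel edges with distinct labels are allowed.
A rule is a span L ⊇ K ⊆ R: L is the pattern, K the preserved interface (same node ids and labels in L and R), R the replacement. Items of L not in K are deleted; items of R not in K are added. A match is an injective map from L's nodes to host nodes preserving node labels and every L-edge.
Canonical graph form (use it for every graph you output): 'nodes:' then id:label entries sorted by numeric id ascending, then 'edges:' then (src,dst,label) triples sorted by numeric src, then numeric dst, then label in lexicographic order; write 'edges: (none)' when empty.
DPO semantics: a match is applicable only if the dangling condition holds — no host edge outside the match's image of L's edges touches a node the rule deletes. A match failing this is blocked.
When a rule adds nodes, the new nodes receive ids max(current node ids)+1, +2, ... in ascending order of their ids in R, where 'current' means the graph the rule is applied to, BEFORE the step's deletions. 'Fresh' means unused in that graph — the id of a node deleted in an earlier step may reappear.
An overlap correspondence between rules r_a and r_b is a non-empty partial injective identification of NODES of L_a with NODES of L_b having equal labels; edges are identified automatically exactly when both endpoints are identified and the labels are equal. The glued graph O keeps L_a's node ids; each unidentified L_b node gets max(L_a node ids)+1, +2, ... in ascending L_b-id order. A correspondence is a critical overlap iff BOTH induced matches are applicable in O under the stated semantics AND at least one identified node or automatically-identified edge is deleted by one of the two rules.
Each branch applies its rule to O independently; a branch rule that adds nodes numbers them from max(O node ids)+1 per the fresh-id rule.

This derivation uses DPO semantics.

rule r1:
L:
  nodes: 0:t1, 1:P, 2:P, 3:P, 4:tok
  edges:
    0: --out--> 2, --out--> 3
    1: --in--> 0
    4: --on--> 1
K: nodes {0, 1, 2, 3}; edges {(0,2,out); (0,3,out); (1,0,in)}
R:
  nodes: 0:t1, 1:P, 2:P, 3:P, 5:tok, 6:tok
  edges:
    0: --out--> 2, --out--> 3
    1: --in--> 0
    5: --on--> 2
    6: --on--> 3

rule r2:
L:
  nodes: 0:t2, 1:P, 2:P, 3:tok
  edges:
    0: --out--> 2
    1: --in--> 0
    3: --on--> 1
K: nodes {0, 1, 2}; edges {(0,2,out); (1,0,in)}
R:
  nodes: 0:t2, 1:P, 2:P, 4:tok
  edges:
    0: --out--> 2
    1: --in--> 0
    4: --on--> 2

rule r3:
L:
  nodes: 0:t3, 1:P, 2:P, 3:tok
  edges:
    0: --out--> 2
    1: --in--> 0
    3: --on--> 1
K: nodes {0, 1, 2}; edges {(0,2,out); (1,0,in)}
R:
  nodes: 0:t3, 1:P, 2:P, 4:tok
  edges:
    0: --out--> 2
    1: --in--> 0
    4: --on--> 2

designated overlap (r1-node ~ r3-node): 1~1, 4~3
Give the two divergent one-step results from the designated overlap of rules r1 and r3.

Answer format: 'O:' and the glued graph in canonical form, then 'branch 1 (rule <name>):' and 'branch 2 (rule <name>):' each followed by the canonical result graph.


O:
nodes: 0:t1, 1:P, 2:P, 3:P, 4:tok, 5:t3, 6:P
edges: (0,2,out); (0,3,out); (1,0,in); (1,5,in); (4,1,on); (5,6,out)
branch 1 (rule r1):
nodes: 0:t1, 1:P, 2:P, 3:P, 5:t3, 6:P, 7:tok, 8:tok
edges: (0,2,out); (0,3,out); (1,0,in); (1,5,in); (5,6,out); (7,2,on); (8,3,on)
branch 2 (rule r3):
nodes: 0:t1, 1:P, 2:P, 3:P, 5:t3, 6:P, 7:tok
edges: (0,2,out); (0,3,out); (1,0,in); (1,5,in); (5,6,out); (7,6,on)


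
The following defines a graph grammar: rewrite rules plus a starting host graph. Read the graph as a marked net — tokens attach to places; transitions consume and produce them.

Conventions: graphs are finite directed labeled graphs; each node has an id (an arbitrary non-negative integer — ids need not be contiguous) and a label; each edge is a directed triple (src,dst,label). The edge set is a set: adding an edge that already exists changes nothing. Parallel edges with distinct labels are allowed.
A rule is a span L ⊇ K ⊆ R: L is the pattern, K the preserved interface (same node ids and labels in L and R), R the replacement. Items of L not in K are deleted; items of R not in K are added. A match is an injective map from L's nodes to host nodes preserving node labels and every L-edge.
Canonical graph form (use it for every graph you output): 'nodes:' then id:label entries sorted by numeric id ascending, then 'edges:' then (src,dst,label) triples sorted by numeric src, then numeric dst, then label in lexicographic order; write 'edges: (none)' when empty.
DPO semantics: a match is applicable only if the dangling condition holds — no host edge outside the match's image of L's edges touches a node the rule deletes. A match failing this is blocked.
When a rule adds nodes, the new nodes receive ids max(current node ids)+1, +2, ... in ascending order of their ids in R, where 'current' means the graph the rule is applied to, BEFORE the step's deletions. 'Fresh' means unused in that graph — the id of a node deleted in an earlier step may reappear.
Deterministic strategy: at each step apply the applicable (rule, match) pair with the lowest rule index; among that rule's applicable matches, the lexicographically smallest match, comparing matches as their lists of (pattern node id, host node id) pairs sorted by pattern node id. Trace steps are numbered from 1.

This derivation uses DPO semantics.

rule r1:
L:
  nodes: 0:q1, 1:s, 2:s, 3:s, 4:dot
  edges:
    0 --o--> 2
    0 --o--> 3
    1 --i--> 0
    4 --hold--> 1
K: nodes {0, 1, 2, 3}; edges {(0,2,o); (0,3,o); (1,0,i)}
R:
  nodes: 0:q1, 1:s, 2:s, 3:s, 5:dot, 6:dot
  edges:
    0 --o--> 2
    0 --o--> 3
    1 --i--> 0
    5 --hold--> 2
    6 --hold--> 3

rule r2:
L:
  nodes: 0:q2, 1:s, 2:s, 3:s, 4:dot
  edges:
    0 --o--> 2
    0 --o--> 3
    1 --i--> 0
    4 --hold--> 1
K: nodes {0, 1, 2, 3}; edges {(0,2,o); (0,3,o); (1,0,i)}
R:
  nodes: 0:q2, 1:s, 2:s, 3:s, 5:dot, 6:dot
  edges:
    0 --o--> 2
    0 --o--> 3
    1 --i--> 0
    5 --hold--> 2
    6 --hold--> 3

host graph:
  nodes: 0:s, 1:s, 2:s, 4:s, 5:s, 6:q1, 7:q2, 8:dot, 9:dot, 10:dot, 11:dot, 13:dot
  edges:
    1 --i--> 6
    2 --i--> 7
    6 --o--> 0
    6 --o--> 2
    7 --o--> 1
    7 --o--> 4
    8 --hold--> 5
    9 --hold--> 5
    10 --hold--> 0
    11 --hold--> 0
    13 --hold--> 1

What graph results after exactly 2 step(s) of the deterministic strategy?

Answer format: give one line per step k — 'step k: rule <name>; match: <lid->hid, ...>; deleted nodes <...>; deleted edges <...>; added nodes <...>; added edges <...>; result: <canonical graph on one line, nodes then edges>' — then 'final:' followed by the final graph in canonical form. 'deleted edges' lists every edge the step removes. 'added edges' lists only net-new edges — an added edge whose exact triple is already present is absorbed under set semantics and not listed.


step 1: rule r1; match: 0->6, 1->1, 2->0, 3->2, 4->13; deleted nodes 13; deleted edges (13,1,hold); added nodes 14, 15; added edges (14,0,hold); (15,2,hold); result: nodes: 0:s, 1:s, 2:s, 4:s, 5:s, 6:q1, 7:q2, 8:dot, 9:dot, 10:dot, 11:dot, 14:dot, 15:dot edges: (1,6,i); (2,7,i); (6,0,o); (6,2,o); (7,1,o); (7,4,o); (8,5,hold); (9,5,hold); (10,0,hold); (11,0,hold); (14,0,hold); (15,2,hold)
step 2: rule r2; match: 0->7, 1->2, 2->1, 3->4, 4->15; deleted nodes 15; deleted edges (15,2,hold); added nodes 16, 17; added edges (16,1,hold); (17,4,hold); result: nodes: 0:s, 1:s, 2:s, 4:s, 5:s, 6:q1, 7:q2, 8:dot, 9:dot, 10:dot, 11:dot, 14:dot, 16:dot, 17:dot edges: (1,6,i); (2,7,i); (6,0,o); (6,2,o); (7,1,o); (7,4,o); (8,5,hold); (9,5,hold); (10,0,hold); (11,0,hold); (14,0,hold); (16,1,hold); (17,4,hold)
final:
nodes: 0:s, 1:s, 2:s, 4:s, 5:s, 6:q1, 7:q2, 8:dot, 9:dot, 10:dot, 11:dot, 14:dot, 16:dot, 17:dot
edges: (1,6,i); (2,7,i); (6,0,o); (6,2,o); (7,1,o); (7,4,o); (8,5,hold); (9,5,hold); (10,0,hold); (11,0,hold); (14,0,hold); (16,1,hold); (17,4,hold)


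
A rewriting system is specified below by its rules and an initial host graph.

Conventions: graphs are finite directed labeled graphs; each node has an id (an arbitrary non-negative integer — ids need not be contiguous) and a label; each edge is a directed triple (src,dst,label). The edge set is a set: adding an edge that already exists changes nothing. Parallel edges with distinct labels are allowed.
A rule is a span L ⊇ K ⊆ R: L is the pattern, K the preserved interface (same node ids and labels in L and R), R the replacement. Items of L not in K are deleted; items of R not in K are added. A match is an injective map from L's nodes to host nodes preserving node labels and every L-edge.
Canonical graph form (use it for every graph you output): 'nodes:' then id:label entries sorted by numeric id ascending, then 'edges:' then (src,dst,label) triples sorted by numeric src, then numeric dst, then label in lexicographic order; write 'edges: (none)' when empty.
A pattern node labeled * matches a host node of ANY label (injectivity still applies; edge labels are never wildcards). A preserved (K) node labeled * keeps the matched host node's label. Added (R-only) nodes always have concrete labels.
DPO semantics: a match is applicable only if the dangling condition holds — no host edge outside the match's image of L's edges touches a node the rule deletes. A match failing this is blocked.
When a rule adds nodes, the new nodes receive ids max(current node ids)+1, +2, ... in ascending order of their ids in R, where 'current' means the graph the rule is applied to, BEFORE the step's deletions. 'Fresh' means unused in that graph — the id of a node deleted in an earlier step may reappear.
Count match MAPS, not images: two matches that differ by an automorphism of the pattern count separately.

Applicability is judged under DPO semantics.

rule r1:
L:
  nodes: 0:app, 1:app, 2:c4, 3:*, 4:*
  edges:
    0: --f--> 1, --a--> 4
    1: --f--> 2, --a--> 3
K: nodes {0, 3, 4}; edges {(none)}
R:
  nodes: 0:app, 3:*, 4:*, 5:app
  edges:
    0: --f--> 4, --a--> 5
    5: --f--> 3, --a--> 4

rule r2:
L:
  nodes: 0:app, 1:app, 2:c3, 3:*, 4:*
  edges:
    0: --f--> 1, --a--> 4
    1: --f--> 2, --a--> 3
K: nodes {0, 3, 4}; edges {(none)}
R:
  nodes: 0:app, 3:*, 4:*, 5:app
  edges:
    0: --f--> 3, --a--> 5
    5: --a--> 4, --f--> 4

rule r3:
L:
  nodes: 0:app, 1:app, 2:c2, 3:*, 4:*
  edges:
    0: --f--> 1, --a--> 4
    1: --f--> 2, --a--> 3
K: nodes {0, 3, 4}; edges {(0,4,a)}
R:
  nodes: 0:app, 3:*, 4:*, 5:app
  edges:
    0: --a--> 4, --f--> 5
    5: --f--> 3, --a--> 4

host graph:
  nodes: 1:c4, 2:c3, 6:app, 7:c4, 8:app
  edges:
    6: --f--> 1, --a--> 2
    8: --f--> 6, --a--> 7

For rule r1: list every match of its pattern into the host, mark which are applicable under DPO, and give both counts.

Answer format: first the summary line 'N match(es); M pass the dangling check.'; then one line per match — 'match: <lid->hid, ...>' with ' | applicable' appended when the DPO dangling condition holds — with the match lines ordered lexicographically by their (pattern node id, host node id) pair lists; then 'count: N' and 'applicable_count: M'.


1 match(es); 1 pass the dangling check.
match: 0->8, 1->6, 2->1, 3->2, 4->7 | applicable
count: 1
applicable_count: 1


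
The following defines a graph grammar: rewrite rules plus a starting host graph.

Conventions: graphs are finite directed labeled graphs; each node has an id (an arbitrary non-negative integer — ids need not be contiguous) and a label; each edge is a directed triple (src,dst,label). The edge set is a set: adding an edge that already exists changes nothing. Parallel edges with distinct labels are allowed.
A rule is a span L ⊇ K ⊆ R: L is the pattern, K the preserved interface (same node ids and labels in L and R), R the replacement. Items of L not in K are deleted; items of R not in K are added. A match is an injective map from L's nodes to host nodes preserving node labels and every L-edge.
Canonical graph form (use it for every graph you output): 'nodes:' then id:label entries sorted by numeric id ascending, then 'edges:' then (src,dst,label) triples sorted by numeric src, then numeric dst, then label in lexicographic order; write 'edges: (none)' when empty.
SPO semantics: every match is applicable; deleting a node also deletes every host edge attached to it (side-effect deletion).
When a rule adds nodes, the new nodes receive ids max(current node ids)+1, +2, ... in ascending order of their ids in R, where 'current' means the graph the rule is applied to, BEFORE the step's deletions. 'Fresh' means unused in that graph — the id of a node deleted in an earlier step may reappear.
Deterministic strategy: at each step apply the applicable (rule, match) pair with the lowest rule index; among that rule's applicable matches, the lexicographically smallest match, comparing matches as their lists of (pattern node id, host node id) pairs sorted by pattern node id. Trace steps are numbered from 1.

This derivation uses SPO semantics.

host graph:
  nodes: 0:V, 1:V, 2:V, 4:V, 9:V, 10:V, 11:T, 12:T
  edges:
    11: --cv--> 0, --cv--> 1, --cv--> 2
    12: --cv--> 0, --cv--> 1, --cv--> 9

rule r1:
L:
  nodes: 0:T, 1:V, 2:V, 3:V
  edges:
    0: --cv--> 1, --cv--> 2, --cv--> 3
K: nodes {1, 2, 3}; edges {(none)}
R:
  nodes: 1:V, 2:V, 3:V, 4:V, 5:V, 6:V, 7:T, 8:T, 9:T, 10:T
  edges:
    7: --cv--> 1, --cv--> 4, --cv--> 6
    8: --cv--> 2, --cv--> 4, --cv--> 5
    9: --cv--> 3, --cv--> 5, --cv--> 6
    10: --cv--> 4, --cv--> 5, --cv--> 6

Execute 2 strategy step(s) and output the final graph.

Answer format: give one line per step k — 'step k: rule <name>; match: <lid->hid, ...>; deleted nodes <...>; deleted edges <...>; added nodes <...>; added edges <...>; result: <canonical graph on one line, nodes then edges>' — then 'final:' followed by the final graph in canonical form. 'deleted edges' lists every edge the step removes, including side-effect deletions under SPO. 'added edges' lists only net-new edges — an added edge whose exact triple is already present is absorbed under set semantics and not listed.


step 1: rule r1; match: 0->11, 1->0, 2->1, 3->2; deleted nodes 11; deleted edges (11,0,cv); (11,1,cv); (11,2,cv); added nodes 13, 14, 15, 16, 17, 18, 19; added edges (16,0,cv); (16,13,cv); (16,15,cv); (17,1,cv); (17,13,cv); (17,14,cv); (18,2,cv); (18,14,cv); (18,15,cv); (19,13,cv); (19,14,cv); (19,15,cv); result: nodes: 0:V, 1:V, 2:V, 4:V, 9:V, 10:V, 12:T, 13:V, 14:V, 15:V, 16:T, 17:T, 18:T, 19:T edges: (12,0,cv); (12,1,cv); (12,9,cv); (16,0,cv); (16,13,cv); (16,15,cv); (17,1,cv); (17,13,cv); (17,14,cv); (18,2,cv); (18,14,cv); (18,15,cv); (19,13,cv); (19,14,cv); (19,15,cv)
step 2: rule r1; match: 0->12, 1->0, 2->1, 3->9; deleted nodes 12; deleted edges (12,0,cv); (12,1,cv); (12,9,cv); added nodes 20, 21, 22, 23, 24, 25, 26; added edges (23,0,cv); (23,20,cv); (23,22,cv); (24,1,cv); (24,20,cv); (24,21,cv); (25,9,cv); (25,21,cv); (25,22,cv); (26,20,cv); (26,21,cv); (26,22,cv); result: nodes: 0:V, 1:V, 2:V, 4:V, 9:V, 10:V, 13:V, 14:V, 15:V, 16:T, 17:T, 18:T, 19:T, 20:V, 21:V, 22:V, 23:T, 24:T, 25:T, 26:T edges: (16,0,cv); (16,13,cv); (16,15,cv); (17,1,cv); (17,13,cv); (17,14,cv); (18,2,cv); (18,14,cv); (18,15,cv); (19,13,cv); (19,14,cv); (19,15,cv); (23,0,cv); (23,20,cv); (23,22,cv); (24,1,cv); (24,20,cv); (24,21,cv); (25,9,cv); (25,21,cv); (25,22,cv); (26,20,cv); (26,21,cv); (26,22,cv)
final:
nodes: 0:V, 1:V, 2:V, 4:V, 9:V, 10:V, 13:V, 14:V, 15:V, 16:T, 17:T, 18:T, 19:T, 20:V, 21:V, 22:V, 23:T, 24:T, 25:T, 26:T
edges: (16,0,cv); (16,13,cv); (16,15,cv); (17,1,cv); (17,13,cv); (17,14,cv); (18,2,cv); (18,14,cv); (18,15,cv); (19,13,cv); (19,14,cv); (19,15,cv); (23,0,cv); (23,20,cv); (23,22,cv); (24,1,cv); (24,20,cv); (24,21,cv); (25,9,cv); (25,21,cv); (25,22,cv); (26,20,cv); (26,21,cv); (26,22,cv)


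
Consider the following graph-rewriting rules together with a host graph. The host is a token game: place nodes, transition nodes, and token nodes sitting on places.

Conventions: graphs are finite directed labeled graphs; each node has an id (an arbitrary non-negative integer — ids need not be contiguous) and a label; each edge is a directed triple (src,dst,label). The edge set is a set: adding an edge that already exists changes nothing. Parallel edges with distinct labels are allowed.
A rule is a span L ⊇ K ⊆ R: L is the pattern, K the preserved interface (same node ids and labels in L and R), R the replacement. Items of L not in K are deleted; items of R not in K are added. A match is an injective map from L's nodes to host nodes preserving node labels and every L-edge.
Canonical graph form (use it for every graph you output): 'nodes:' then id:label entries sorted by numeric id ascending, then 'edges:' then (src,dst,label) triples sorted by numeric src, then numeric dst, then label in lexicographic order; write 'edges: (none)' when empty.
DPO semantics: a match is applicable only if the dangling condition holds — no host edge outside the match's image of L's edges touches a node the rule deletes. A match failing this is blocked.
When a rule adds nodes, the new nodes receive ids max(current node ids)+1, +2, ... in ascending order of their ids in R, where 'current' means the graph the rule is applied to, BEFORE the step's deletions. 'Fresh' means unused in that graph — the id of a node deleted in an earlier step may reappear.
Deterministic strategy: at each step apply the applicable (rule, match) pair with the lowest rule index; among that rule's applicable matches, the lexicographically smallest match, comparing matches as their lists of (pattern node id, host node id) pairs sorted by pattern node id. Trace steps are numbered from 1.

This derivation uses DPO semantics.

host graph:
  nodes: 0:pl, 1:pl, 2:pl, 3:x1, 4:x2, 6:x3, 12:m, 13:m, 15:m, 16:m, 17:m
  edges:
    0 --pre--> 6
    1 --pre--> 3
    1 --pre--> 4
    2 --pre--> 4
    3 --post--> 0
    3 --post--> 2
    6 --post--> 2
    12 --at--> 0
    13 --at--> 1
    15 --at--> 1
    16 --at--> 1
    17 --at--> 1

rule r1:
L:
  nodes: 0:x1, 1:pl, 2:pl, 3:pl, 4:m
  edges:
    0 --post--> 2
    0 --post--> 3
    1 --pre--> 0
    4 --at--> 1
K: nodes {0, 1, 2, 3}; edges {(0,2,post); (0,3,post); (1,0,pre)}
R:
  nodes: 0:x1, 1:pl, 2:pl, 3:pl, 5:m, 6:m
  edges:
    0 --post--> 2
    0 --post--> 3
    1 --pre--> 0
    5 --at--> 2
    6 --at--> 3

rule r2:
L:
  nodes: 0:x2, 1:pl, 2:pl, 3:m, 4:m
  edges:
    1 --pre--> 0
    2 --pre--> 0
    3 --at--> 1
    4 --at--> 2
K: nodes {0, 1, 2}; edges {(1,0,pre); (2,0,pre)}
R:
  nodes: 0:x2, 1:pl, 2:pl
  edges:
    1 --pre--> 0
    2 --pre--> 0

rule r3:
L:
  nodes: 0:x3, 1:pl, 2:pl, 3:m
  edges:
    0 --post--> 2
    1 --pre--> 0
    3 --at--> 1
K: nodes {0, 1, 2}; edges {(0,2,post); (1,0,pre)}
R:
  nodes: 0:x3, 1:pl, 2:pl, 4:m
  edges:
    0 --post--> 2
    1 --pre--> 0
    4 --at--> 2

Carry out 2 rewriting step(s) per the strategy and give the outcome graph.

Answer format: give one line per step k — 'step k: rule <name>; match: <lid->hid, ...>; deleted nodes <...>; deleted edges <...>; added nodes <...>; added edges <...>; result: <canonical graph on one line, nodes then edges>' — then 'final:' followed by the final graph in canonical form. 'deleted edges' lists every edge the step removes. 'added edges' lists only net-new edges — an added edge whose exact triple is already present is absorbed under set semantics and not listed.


step 1: rule r1; match: 0->3, 1->1, 2->0, 3->2, 4->13; deleted nodes 13; deleted edges (13,1,at); added nodes 18, 19; added edges (18,0,at); (19,2,at); result: nodes: 0:pl, 1:pl, 2:pl, 3:x1, 4:x2, 6:x3, 12:m, 15:m, 16:m, 17:m, 18:m, 19:m edges: (0,6,pre); (1,3,pre); (1,4,pre); (2,4,pre); (3,0,post); (3,2,post); (6,2,post); (12,0,at); (15,1,at); (16,1,at); (17,1,at); (18,0,at); (19,2,at)
step 2: rule r1; match: 0->3, 1->1, 2->0, 3->2, 4->15; deleted nodes 15; deleted edges (15,1,at); added nodes 20, 21; added edges (20,0,at); (21,2,at); result: nodes: 0:pl, 1:pl, 2:pl, 3:x1, 4:x2, 6:x3, 12:m, 16:m, 17:m, 18:m, 19:m, 20:m, 21:m edges: (0,6,pre); (1,3,pre); (1,4,pre); (2,4,pre); (3,0,post); (3,2,post); (6,2,post); (12,0,at); (16,1,at); (17,1,at); (18,0,at); (19,2,at); (20,0,at); (21,2,at)
final:
nodes: 0:pl, 1:pl, 2:pl, 3:x1, 4:x2, 6:x3, 12:m, 16:m, 17:m, 18:m, 19:m, 20:m, 21:m
edges: (0,6,pre); (1,3,pre); (1,4,pre); (2,4,pre); (3,0,post); (3,2,post); (6,2,post); (12,0,at); (16,1,at); (17,1,at); (18,0,at); (19,2,at); (20,0,at); (21,2,at)


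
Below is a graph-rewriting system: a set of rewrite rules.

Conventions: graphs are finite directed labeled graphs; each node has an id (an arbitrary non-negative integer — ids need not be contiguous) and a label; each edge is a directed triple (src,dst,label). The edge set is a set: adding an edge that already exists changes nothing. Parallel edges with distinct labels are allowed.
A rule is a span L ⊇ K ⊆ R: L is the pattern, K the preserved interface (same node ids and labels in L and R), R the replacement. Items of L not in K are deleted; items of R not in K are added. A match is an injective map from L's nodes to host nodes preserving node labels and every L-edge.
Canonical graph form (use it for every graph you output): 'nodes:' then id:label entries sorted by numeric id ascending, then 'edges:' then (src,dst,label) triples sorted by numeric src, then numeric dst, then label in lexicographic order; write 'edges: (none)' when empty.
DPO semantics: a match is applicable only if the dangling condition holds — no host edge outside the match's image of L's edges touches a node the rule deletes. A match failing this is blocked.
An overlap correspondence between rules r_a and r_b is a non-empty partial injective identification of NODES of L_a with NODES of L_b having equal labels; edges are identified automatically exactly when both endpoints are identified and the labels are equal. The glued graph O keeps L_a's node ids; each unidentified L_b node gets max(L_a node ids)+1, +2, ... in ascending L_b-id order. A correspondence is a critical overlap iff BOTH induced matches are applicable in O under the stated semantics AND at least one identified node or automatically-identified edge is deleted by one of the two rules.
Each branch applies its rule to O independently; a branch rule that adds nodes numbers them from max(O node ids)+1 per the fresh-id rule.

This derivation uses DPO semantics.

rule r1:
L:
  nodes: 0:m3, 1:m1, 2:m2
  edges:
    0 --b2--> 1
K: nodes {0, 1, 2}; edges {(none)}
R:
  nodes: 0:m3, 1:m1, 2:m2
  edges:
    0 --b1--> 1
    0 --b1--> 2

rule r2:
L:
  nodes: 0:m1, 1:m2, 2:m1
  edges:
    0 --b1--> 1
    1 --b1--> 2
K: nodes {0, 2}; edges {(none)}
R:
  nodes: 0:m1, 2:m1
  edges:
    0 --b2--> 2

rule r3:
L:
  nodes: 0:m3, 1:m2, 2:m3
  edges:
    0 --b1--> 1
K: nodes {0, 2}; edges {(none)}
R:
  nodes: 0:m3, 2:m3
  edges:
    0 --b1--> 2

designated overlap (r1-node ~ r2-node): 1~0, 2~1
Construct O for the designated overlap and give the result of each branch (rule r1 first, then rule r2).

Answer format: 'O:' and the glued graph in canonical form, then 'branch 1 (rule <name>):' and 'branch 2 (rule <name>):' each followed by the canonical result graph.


O:
nodes: 0:m3, 1:m1, 2:m2, 3:m1
edges: (0,1,b2); (1,2,b1); (2,3,b1)
branch 1 (rule r1):
nodes: 0:m3, 1:m1, 2:m2, 3:m1
edges: (0,1,b1); (0,2,b1); (1,2,b1); (2,3,b1)
branch 2 (rule r2):
nodes: 0:m3, 1:m1, 3:m1
edges: (0,1,b2); (1,3,b2)


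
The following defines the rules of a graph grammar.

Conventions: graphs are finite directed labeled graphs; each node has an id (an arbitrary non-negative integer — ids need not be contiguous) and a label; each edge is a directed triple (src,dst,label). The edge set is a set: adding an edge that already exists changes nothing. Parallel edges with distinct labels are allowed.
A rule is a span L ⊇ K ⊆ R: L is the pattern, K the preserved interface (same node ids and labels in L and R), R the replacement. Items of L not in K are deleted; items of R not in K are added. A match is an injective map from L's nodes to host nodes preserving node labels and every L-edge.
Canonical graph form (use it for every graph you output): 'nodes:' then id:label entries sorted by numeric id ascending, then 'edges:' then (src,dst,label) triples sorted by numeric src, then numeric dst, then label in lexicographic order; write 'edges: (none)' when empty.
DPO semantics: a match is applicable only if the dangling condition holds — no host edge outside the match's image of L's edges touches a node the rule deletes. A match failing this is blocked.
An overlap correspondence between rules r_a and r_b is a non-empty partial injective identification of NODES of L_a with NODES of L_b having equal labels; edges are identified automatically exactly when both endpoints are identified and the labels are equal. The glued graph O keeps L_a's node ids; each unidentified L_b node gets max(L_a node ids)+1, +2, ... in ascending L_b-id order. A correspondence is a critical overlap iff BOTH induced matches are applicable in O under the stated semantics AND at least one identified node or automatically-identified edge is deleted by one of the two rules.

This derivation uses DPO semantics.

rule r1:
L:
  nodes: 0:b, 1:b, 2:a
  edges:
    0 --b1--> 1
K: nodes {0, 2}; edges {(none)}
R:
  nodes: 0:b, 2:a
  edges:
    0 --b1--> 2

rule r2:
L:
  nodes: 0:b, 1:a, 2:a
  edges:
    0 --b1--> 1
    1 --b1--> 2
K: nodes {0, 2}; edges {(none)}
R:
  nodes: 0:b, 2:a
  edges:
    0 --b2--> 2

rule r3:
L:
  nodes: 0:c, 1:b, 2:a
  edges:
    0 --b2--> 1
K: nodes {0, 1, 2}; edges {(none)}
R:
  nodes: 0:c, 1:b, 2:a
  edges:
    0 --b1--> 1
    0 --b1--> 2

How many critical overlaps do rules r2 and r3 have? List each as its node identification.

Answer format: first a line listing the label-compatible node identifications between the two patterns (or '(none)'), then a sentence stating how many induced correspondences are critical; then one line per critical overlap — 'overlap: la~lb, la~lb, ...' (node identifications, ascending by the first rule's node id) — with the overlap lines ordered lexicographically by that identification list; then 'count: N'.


label-compatible node identifications between L(r2) and L(r3): 0~1, 1~2, 2~2
2 of the induced correspondences are critical overlaps of r2 and r3.
overlap: 0~1, 1~2
overlap: 1~2
count: 2


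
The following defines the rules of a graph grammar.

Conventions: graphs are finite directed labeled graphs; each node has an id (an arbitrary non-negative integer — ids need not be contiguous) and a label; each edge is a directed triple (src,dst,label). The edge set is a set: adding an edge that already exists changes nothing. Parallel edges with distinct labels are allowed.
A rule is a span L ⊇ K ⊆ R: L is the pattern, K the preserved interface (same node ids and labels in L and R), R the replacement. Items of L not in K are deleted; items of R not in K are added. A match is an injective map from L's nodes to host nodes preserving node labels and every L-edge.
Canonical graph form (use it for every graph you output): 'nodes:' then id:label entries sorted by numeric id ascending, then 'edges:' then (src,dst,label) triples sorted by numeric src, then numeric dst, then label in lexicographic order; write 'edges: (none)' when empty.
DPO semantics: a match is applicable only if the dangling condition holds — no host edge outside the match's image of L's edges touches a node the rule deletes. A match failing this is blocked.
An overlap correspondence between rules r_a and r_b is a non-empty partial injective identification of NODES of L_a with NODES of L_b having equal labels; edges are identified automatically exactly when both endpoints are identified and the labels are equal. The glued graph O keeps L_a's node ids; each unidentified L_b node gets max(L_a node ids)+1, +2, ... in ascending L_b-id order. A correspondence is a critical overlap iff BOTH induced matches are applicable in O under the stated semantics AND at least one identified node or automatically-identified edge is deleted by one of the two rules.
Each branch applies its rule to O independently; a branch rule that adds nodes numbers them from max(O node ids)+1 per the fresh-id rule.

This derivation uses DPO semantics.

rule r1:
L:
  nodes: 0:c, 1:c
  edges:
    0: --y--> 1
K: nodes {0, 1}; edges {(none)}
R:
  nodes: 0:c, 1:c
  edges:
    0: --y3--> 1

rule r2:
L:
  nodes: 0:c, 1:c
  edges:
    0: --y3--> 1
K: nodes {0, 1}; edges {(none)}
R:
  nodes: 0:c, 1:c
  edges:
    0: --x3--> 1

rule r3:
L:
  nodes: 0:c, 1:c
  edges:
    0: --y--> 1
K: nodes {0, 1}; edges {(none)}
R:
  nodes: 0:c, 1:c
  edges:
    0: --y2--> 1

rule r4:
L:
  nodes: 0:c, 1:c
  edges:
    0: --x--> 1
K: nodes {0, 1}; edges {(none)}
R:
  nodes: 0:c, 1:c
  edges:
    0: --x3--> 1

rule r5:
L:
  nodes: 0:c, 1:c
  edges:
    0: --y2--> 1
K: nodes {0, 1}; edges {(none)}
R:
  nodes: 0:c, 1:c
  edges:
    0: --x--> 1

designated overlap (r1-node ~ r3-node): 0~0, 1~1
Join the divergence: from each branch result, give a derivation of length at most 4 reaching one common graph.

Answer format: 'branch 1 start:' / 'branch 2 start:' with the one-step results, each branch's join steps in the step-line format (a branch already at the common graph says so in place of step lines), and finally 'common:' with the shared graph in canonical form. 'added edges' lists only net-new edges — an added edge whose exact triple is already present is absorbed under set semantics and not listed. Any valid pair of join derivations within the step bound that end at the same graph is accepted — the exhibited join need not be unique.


branch 1 start:
nodes: 0:c, 1:c
edges: (0,1,y3)
branch 2 start:
nodes: 0:c, 1:c
edges: (0,1,y2)
branch 1 step 1: rule r2; match: 0->0, 1->1; deleted nodes (none); deleted edges (0,1,y3); added nodes (none); added edges (0,1,x3); result: nodes: 0:c, 1:c edges: (0,1,x3)
branch 2 step 1: rule r5; match: 0->0, 1->1; deleted nodes (none); deleted edges (0,1,y2); added nodes (none); added edges (0,1,x); result: nodes: 0:c, 1:c edges: (0,1,x)
branch 2 step 2: rule r4; match: 0->0, 1->1; deleted nodes (none); deleted edges (0,1,x); added nodes (none); added edges (0,1,x3); result: nodes: 0:c, 1:c edges: (0,1,x3)
common:
nodes: 0:c, 1:c
edges: (0,1,x3)
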